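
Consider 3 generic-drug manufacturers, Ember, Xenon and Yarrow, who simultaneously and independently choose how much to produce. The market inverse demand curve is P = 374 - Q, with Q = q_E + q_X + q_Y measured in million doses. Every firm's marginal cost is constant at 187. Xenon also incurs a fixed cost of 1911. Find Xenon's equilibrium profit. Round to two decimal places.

A representative firm's profit is π_i = q_i(374 - Q) - 187q_i.
First-order condition (treating rivals' output as given): 187 - 2q_i - Σ_{j≠i} q_j = 0.
By symmetry each firm produces the same amount; substituting Σ_{j≠i} q_j = 2q_i yields q_i = 187/4.
Price P = 374 - 561/4 = 935/4.
Xenon's profit: (935/4 - 187)·(187/4) - 1911 = 274.5625.

274.56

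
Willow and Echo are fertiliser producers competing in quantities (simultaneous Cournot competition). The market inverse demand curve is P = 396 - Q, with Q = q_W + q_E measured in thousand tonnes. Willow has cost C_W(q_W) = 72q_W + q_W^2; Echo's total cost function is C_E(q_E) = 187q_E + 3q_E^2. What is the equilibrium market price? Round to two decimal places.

Willow's profit: π_W = (396 - Q)q_W - (72q_W + q_W²). Setting ∂π_W/∂q_W = 0: 324 - 4q_W - (q_E) = 0.
Echo's profit: π_E = (396 - Q)q_E - (187q_E + 3q_E²). Setting ∂π_E/∂q_E = 0: 209 - 8q_E - (q_W) = 0.
Rearranging gives the reaction functions q_W = (324 - q_E)/4 and q_E = (209 - q_W)/8.
Solving the pair: q_W = 76.8710, q_E = 512/31.
Total output Q = 93.3871, so price P = 396 - 93.3871 = 302.6129.

302.61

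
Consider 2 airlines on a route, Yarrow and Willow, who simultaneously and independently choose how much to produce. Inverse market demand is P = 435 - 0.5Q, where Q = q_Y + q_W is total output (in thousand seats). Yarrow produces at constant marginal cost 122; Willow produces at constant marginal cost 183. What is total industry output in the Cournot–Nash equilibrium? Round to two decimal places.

376.67

Yarrow's profit: π_Y = (435 - 0.5Q)q_Y - (122q_Y). Setting ∂π_Y/∂q_Y = 0: 313 - q_Y - (1/2)(q_W) = 0.
Willow's first-order condition: 252 - q_W - (1/2)(q_Y) = 0.
So q_Y = (313 - (1/2)q_W) and q_W = (252 - (1/2)q_Y).
Substituting one into the other gives q_Y = 748/3 and q_W = 382/3.
Total output Q = 748/3 + 382/3 = 1130/3.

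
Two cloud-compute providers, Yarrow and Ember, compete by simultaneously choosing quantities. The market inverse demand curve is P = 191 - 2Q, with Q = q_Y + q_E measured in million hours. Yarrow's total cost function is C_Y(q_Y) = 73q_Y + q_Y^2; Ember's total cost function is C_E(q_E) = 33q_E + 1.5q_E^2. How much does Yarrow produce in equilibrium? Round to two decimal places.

Yarrow's profit: π_Y = (191 - 2Q)q_Y - (73q_Y + q_Y²). Setting ∂π_Y/∂q_Y = 0: 118 - 6q_Y - 2(q_E) = 0.
Ember's profit: π_E = (191 - 2Q)q_E - (33q_E + (3/2)q_E²). Setting ∂π_E/∂q_E = 0: 158 - 7q_E - 2(q_Y) = 0.
Best responses: q_Y = (118 - 2q_E)/6, q_E = (158 - 2q_Y)/7.
Solving the pair: q_Y = 255/19, q_E = 356/19.

13.42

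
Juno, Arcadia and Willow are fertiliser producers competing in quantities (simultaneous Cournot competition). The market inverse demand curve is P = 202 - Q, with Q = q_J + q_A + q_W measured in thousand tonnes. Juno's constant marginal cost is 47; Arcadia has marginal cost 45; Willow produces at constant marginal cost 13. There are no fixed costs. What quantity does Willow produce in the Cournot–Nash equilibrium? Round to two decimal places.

Juno's profit: π_J = (202 - Q)q_J - (47q_J). Setting ∂π_J/∂q_J = 0: 155 - 2q_J - (q_A + q_W) = 0.
Arcadia's first-order condition: 157 - 2q_A - (q_J + q_W) = 0.
Willow's profit: π_W = (202 - Q)q_W - (13q_W). Setting ∂π_W/∂q_W = 0: 189 - 2q_W - (q_J + q_A) = 0.
Adding the 3 first-order conditions: 501 − 4Q = 0, so Q = 501/4.
Back-substituting: q_J = (155 − 501/4) = 119/4, q_A = (157 − 501/4) = 127/4, q_W = (189 − 501/4) = 255/4.

63.75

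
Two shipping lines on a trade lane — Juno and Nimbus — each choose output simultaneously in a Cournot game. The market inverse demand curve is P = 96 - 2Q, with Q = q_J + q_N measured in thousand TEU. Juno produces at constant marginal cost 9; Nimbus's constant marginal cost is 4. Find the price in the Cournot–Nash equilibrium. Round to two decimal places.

Juno's profit: π_J = (96 - 2Q)q_J - (9q_J). Setting ∂π_J/∂q_J = 0: 87 - 4q_J - 2(q_N) = 0.
Nimbus's first-order condition: 92 - 4q_N - 2(q_J) = 0.
Best responses: q_J = (87 - 2q_N)/4, q_N = (92 - 2q_J)/4.
Substituting one into the other gives q_J = 41/3 and q_N = 97/6.
Total output Q = 179/6, so price P = 96 - 2·(179/6) = 109/3.

36.33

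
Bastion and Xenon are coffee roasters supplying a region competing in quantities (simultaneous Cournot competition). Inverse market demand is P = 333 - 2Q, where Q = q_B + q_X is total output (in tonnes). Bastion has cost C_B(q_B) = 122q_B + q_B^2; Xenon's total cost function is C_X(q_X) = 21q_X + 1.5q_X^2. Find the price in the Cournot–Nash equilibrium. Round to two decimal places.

211.79

Bastion's profit: π_B = (333 - 2Q)q_B - (122q_B + q_B²). Setting ∂π_B/∂q_B = 0: 211 - 6q_B - 2(q_X) = 0.
Xenon's profit: π_X = (333 - 2Q)q_X - (21q_X + (3/2)q_X²). Setting ∂π_X/∂q_X = 0: 312 - 7q_X - 2(q_B) = 0.
Best responses: q_B = (211 - 2q_X)/6, q_X = (312 - 2q_B)/7.
Solving the pair: q_B = 853/38, q_X = 725/19.
Total output Q = 60.6053, so price P = 333 - 2·60.6053 = 211.7895.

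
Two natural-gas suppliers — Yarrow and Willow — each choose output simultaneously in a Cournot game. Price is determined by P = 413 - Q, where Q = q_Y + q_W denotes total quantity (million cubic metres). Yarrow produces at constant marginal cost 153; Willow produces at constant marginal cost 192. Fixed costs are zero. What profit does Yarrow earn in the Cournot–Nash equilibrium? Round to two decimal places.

Yarrow's profit: π_Y = (413 - Q)q_Y - (153q_Y). Setting ∂π_Y/∂q_Y = 0: 260 - 2q_Y - (q_W) = 0.
Willow's first-order condition: 221 - 2q_W - (q_Y) = 0.
Best responses: q_Y = (260 - q_W)/2, q_W = (221 - q_Y)/2.
Solving the pair: q_Y = 299/3, q_W = 182/3.
Price P = 413 - 481/3 = 758/3.
Yarrow's profit: (758/3 - 153)·(299/3) = 9933.4444.

9933.44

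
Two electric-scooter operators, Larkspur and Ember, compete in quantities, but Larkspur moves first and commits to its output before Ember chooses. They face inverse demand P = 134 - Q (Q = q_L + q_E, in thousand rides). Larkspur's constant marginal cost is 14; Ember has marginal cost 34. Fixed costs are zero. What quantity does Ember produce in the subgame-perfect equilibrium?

The follower Ember best-responds to any q_L: π_E = (134 - Q)q_E - 34q_E.
∂π_E/∂q_E = 100 - q_L - 2q_E = 0 gives the reaction function q_E = (100 - q_L)/2.
Larkspur substitutes q_E(q_L) into its own profit: π_L = q_L(134 - q_L - (100 - q_L)/2) - 14q_L = (84 - (1/2)q_L)q_L - 14q_L.
The leader's first-order condition 70 - q_L = 0 yields q_L = 70.
Then q_E = (100 - 70)/2 = 15.

15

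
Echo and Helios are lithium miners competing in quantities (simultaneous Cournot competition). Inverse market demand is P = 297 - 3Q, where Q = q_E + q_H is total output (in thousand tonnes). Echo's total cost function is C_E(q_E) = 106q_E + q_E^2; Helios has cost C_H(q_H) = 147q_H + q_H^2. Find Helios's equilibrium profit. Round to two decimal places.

Echo's profit: π_E = (297 - 3Q)q_E - (106q_E + q_E²). Setting ∂π_E/∂q_E = 0: 191 - 8q_E - 3(q_H) = 0.
Helios's profit: π_H = (297 - 3Q)q_H - (147q_H + q_H²). Setting ∂π_H/∂q_H = 0: 150 - 8q_H - 3(q_E) = 0.
So q_E = (191 - 3q_H)/8 and q_H = (150 - 3q_E)/8.
Substituting one into the other gives q_E = 98/5 and q_H = 57/5.
Price P = 297 - 3·31 = 204.
Helios's profit: 204·(57/5) - 147·(57/5) - (57/5)² = 519.8400.

519.84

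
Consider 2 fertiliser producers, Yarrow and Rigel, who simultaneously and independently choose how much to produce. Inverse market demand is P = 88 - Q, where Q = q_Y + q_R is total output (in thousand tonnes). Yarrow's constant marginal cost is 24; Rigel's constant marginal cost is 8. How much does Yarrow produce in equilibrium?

Yarrow's profit: π_Y = (88 - Q)q_Y - (24q_Y). Setting ∂π_Y/∂q_Y = 0: 64 - 2q_Y - (q_R) = 0.
Rigel's first-order condition: 80 - 2q_R - (q_Y) = 0.
Best responses: q_Y = (64 - q_R)/2, q_R = (80 - q_Y)/2.
Substituting one into the other gives q_Y = 16 and q_R = 32.

16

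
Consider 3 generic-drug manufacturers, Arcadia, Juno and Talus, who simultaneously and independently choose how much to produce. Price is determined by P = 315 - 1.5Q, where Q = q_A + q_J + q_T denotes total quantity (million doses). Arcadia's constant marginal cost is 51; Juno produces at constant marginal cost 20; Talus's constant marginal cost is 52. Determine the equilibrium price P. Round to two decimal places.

Arcadia's profit: π_A = (315 - 1.5Q)q_A - (51q_A). Setting ∂π_A/∂q_A = 0: 264 - 3q_A - (3/2)(q_J + q_T) = 0.
Juno's first-order condition: 295 - 3q_J - (3/2)(q_A + q_T) = 0.
Talus's profit: π_T = (315 - 1.5Q)q_T - (52q_T). Setting ∂π_T/∂q_T = 0: 263 - 3q_T - (3/2)(q_A + q_J) = 0.
Summing all 3 equations gives 822 − 6Q = 0, hence Q = 137.
Back-substituting: q_A = (264 − 411/2)/(3/2) = 39, q_J = (295 − 411/2)/(3/2) = 179/3, q_T = (263 − 411/2)/(3/2) = 115/3.
Total output Q = 137, so price P = 315 - (3/2)·137 = 219/2.

109.50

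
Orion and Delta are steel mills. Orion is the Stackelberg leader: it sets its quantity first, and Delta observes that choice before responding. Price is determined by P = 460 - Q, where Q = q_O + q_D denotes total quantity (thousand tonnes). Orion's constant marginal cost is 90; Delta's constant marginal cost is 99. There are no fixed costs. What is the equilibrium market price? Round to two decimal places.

The follower Delta best-responds to any q_O: π_D = (460 - Q)q_D - 99q_D.
∂π_D/∂q_D = 361 - q_O - 2q_D = 0 gives the reaction function q_D = (361 - q_O)/2.
The leader anticipates this reaction. Substituting into P = 460 - Q gives P = 559/2 - (1/2)q_O, so π_O = (559/2 - (1/2)q_O)q_O - 90q_O.
Maximising: ∂π_O/∂q_O = 379/2 - q_O = 0, giving q_O = 379/2.
Then q_D = (361 - 379/2)/2 = 343/4.
Total output Q = 1101/4, so price P = 460 - 1101/4 = 739/4.

184.75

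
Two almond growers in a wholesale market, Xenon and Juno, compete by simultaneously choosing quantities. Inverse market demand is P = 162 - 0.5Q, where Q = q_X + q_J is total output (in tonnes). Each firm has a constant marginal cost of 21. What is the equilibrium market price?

Each firm earns π_i = (162 - 0.5Q)q_i - 21q_i.
First-order condition (treating rivals' output as given): 141 - q_i - (1/2)q_j = 0.
With identical firms every q_j equals q_i, so q_j = q_i and 141 = (3/2)q_i, giving q_i = 94.
Total output Q = 188, so price P = 162 - (1/2)·188 = 68.

68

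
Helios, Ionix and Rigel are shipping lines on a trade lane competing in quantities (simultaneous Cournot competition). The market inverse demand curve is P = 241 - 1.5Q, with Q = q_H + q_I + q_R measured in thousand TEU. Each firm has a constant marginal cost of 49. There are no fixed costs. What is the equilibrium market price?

97

A representative firm's profit is π_i = q_i(241 - 1.5Q) - 49q_i.
First-order condition (treating rivals' output as given): 192 - 3q_i - (3/2)·Σ_{j≠i} q_j = 0.
With identical firms every q_j equals q_i, so Σ_{j≠i} q_j = 2q_i and 192 = 6q_i, giving q_i = 32.
Total output Q = 96, so price P = 241 - (3/2)·96 = 97.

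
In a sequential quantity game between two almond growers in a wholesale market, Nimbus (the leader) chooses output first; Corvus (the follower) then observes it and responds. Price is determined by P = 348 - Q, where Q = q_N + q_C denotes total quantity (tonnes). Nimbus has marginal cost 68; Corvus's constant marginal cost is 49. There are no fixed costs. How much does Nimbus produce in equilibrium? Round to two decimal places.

Solve by backward induction. Given q_N, the follower Corvus maximises π_C = (348 - q_N - q_C)q_C - 49q_C.
Setting the follower's marginal profit to zero, 299 - q_N - 2q_C = 0, i.e. q_C = (299 - q_N)/2.
Nimbus substitutes q_C(q_N) into its own profit: π_N = q_N(348 - q_N - (299 - q_N)/2) - 68q_N = (397/2 - (1/2)q_N)q_N - 68q_N.
The leader's first-order condition 261/2 - q_N = 0 yields q_N = 261/2.
Then q_C = (299 - 261/2)/2 = 337/4.

130.50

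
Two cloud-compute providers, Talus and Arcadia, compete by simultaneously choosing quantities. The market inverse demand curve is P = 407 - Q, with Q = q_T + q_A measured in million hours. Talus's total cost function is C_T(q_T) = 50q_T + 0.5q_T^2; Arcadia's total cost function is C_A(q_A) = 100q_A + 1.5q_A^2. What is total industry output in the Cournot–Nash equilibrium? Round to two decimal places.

Talus's profit: π_T = (407 - Q)q_T - (50q_T + (1/2)q_T²). Setting ∂π_T/∂q_T = 0: 357 - 3q_T - (q_A) = 0.
Arcadia's profit: π_A = (407 - Q)q_A - (100q_A + (3/2)q_A²). Setting ∂π_A/∂q_A = 0: 307 - 5q_A - (q_T) = 0.
Best responses: q_T = (357 - q_A)/3, q_A = (307 - q_T)/5.
Substituting one into the other gives q_T = 739/7 and q_A = 282/7.
Total output Q = 739/7 + 282/7 = 1021/7.

145.86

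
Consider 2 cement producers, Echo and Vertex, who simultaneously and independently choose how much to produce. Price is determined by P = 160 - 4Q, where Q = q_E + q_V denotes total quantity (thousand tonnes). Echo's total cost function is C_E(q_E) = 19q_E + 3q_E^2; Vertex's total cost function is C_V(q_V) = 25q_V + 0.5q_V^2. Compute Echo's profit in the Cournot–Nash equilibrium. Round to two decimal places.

Echo's profit: π_E = (160 - 4Q)q_E - (19q_E + 3q_E²). Setting ∂π_E/∂q_E = 0: 141 - 14q_E - 4(q_V) = 0.
Vertex's first-order condition: 135 - 9q_V - 4(q_E) = 0.
Rearranging gives the reaction functions q_E = (141 - 4q_V)/14 and q_V = (135 - 4q_E)/9.
Substituting one into the other gives q_E = 729/110 and q_V = 663/55.
Price P = 160 - 4·(411/22) = 938/11.
Echo's profit: (938/11)·(729/110) - 19·(729/110) - 3(729/110)² = 307.4452.

307.45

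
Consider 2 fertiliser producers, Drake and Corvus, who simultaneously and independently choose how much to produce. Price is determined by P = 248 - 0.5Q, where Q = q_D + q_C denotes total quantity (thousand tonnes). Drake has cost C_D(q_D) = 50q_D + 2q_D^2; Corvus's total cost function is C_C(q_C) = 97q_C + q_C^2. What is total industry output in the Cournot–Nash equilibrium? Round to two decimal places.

79.63

Drake's profit: π_D = (248 - 0.5Q)q_D - (50q_D + 2q_D²). Setting ∂π_D/∂q_D = 0: 198 - 5q_D - (1/2)(q_C) = 0.
Corvus's profit: π_C = (248 - 0.5Q)q_C - (97q_C + q_C²). Setting ∂π_C/∂q_C = 0: 151 - 3q_C - (1/2)(q_D) = 0.
So q_D = (198 - (1/2)q_C)/5 and q_C = (151 - (1/2)q_D)/3.
Solving the pair: q_D = 35.1525, q_C = 44.4746.
Total output Q = 35.1525 + 44.4746 = 79.6271.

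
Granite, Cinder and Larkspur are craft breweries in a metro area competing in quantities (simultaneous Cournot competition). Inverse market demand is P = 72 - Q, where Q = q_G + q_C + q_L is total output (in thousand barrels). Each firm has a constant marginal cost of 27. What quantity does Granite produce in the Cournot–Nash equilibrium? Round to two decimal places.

11.25

Each firm earns π_i = (72 - Q)q_i - 27q_i.
First-order condition (treating rivals' output as given): 45 - 2q_i - Σ_{j≠i} q_j = 0.
By symmetry each firm produces the same amount; substituting Σ_{j≠i} q_j = 2q_i yields q_i = 45/4.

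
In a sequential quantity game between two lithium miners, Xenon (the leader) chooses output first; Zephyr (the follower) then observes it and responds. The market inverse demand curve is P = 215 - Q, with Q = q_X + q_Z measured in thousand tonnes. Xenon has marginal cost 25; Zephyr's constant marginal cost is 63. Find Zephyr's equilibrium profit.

The follower Zephyr best-responds to any q_X: π_Z = (215 - Q)q_Z - 63q_Z.
Follower FOC: 152 - q_X - 2q_Z = 0, so q_Z(q_X) = (152 - q_X)/2.
Xenon substitutes q_Z(q_X) into its own profit: π_X = q_X(215 - q_X - (152 - q_X)/2) - 25q_X = (139 - (1/2)q_X)q_X - 25q_X.
Leader FOC: 114 - q_X = 0, so q_X = 114.
Then q_Z = (152 - 114)/2 = 19.
Price P = 215 - 133 = 82.
Zephyr's profit: (82 - 63)·19 = 361.

361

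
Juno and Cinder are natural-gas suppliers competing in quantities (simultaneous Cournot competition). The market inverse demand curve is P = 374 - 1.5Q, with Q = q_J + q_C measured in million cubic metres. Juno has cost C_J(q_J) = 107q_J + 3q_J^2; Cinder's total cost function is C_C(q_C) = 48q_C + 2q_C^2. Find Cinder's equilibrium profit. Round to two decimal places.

6087.20

Juno's profit: π_J = (374 - 1.5Q)q_J - (107q_J + 3q_J²). Setting ∂π_J/∂q_J = 0: 267 - 9q_J - (3/2)(q_C) = 0.
Cinder's first-order condition: 326 - 7q_C - (3/2)(q_J) = 0.
So q_J = (267 - (3/2)q_C)/9 and q_C = (326 - (3/2)q_J)/7.
Substituting one into the other gives q_J = 1840/81 and q_C = 1126/27.
Price P = 374 - (3/2)·64.4198 = 277.3704.
Cinder's profit: 277.3704·(1126/27) - 48·(1126/27) - 2(1126/27)² = 6087.1962.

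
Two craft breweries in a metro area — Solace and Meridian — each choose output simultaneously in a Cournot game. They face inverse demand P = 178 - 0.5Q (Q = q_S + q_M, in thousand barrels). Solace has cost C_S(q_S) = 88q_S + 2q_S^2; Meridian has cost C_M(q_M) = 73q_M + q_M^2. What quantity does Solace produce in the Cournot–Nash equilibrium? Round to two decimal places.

14.75

Solace's profit: π_S = (178 - 0.5Q)q_S - (88q_S + 2q_S²). Setting ∂π_S/∂q_S = 0: 90 - 5q_S - (1/2)(q_M) = 0.
Meridian's profit: π_M = (178 - 0.5Q)q_M - (73q_M + q_M²). Setting ∂π_M/∂q_M = 0: 105 - 3q_M - (1/2)(q_S) = 0.
So q_S = (90 - (1/2)q_M)/5 and q_M = (105 - (1/2)q_S)/3.
Substituting one into the other gives q_S = 870/59 and q_M = 1920/59.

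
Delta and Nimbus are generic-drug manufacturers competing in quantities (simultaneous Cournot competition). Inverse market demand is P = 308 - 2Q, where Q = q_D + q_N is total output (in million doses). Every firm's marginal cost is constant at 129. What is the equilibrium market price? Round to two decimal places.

188.67

A representative firm's profit is π_i = q_i(308 - 2Q) - 129q_i.
First-order condition (treating rivals' output as given): 179 - 4q_i - 2q_j = 0.
By symmetry each firm produces the same amount; substituting q_j = q_i yields q_i = 179/6.
Total output Q = 179/3, so price P = 308 - 2·(179/3) = 566/3.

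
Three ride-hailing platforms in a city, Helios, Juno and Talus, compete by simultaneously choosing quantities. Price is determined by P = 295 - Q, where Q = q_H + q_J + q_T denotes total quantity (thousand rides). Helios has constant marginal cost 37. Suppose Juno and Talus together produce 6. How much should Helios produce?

With rivals' combined output fixed at 6, Helios's profit is π_H = (295 - 6 - q_H)q_H - (37q_H) = (289 - q_H)q_H - (37q_H).
∂π_H/∂q_H = 252 - 2q_H = 0, so q_H = 126.

126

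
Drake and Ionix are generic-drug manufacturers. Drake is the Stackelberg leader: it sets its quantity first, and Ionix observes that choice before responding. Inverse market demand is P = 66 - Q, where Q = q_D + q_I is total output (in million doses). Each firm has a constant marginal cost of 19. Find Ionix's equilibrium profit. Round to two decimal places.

138.06

The follower Ionix best-responds to any q_D: π_I = (66 - Q)q_I - 19q_I.
Setting the follower's marginal profit to zero, 47 - q_D - 2q_I = 0, i.e. q_I = (47 - q_D)/2.
The leader anticipates this reaction. Substituting into P = 66 - Q gives P = 85/2 - (1/2)q_D, so π_D = (85/2 - (1/2)q_D)q_D - 19q_D.
The leader's first-order condition 47/2 - q_D = 0 yields q_D = 47/2.
Then q_I = (47 - 47/2)/2 = 47/4.
Price P = 66 - 141/4 = 123/4.
Ionix's profit: (123/4 - 19)·(47/4) = 138.0625.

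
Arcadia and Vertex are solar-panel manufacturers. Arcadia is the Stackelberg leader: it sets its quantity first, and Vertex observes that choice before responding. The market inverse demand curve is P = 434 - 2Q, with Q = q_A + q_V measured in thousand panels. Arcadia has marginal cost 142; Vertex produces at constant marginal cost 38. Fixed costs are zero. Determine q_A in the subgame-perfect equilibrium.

The follower Vertex best-responds to any q_A: π_V = (434 - 2Q)q_V - 38q_V.
Setting the follower's marginal profit to zero, 396 - 2q_A - 4q_V = 0, i.e. q_V = (396 - 2q_A)/4.
The leader anticipates this reaction. Substituting into P = 434 - 2Q gives P = 236 - q_A, so π_A = (236 - q_A)q_A - 142q_A.
The leader's first-order condition 94 - 2q_A = 0 yields q_A = 47.
Then q_V = (396 - 2·47)/4 = 151/2.

47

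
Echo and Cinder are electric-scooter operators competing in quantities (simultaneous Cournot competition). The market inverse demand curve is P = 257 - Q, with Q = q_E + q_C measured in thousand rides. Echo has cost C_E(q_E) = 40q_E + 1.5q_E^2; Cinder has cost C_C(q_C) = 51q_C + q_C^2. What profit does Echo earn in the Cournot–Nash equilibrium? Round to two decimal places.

3034.93

Echo's profit: π_E = (257 - Q)q_E - (40q_E + (3/2)q_E²). Setting ∂π_E/∂q_E = 0: 217 - 5q_E - (q_C) = 0.
Cinder's profit: π_C = (257 - Q)q_C - (51q_C + q_C²). Setting ∂π_C/∂q_C = 0: 206 - 4q_C - (q_E) = 0.
Best responses: q_E = (217 - q_C)/5, q_C = (206 - q_E)/4.
Substituting one into the other gives q_E = 662/19 and q_C = 813/19.
Price P = 257 - 1475/19 = 179.3684.
Echo's profit: 179.3684·(662/19) - 40·(662/19) - (3/2)(662/19)² = 3034.9307.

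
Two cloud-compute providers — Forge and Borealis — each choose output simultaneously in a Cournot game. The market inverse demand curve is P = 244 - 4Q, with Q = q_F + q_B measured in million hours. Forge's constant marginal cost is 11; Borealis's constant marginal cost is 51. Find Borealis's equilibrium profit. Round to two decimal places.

650.25

Forge's profit: π_F = (244 - 4Q)q_F - (11q_F). Setting ∂π_F/∂q_F = 0: 233 - 8q_F - 4(q_B) = 0.
Borealis's profit: π_B = (244 - 4Q)q_B - (51q_B). Setting ∂π_B/∂q_B = 0: 193 - 8q_B - 4(q_F) = 0.
So q_F = (233 - 4q_B)/8 and q_B = (193 - 4q_F)/8.
Solving the pair: q_F = 91/4, q_B = 51/4.
Price P = 244 - 4·(71/2) = 102.
Borealis's profit: (102 - 51)·(51/4) = 650.2500.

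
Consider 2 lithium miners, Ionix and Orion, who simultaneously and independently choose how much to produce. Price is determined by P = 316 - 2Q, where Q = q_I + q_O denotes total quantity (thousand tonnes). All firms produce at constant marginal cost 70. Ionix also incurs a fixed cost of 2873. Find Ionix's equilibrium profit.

489

A representative firm's profit is π_i = q_i(316 - 2Q) - 70q_i.
First-order condition (treating rivals' output as given): 246 - 4q_i - 2q_j = 0.
With identical firms every q_j equals q_i, so q_j = q_i and 246 = 6q_i, giving q_i = 41.
Price P = 316 - 2·82 = 152.
Ionix's profit: (152 - 70)·41 - 2873 = 489.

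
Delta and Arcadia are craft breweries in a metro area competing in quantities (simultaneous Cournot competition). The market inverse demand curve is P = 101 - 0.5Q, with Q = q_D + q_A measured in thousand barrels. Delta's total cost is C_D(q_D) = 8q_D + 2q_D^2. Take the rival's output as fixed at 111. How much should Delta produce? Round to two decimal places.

With the rival's output fixed at 111, Delta's profit is π_D = (101 - (1/2)·111 - (1/2)q_D)q_D - (8q_D + 2q_D²) = (91/2 - (1/2)q_D)q_D - (8q_D + 2q_D²).
∂π_D/∂q_D = 75/2 - 5q_D = 0, so q_D = 15/2.

7.50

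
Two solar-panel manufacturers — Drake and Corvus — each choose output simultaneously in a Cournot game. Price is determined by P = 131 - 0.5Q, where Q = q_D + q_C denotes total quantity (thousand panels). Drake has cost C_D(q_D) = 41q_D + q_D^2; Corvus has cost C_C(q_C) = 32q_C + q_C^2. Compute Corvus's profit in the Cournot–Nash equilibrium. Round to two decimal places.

1244.16

Drake's profit: π_D = (131 - 0.5Q)q_D - (41q_D + q_D²). Setting ∂π_D/∂q_D = 0: 90 - 3q_D - (1/2)(q_C) = 0.
Corvus's profit: π_C = (131 - 0.5Q)q_C - (32q_C + q_C²). Setting ∂π_C/∂q_C = 0: 99 - 3q_C - (1/2)(q_D) = 0.
Rearranging gives the reaction functions q_D = (90 - (1/2)q_C)/3 and q_C = (99 - (1/2)q_D)/3.
Solving the pair: q_D = 126/5, q_C = 144/5.
Price P = 131 - (1/2)·54 = 104.
Corvus's profit: 104·(144/5) - 32·(144/5) - (144/5)² = 1244.1600.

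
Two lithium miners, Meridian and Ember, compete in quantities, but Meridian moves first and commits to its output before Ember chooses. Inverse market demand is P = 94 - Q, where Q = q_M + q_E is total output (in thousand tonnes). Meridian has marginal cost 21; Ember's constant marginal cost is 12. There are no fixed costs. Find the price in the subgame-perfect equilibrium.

Solve by backward induction. Given q_M, the follower Ember maximises π_E = (94 - q_M - q_E)q_E - 12q_E.
Follower FOC: 82 - q_M - 2q_E = 0, so q_E(q_M) = (82 - q_M)/2.
Meridian substitutes q_E(q_M) into its own profit: π_M = q_M(94 - q_M - (82 - q_M)/2) - 21q_M = (53 - (1/2)q_M)q_M - 21q_M.
Maximising: ∂π_M/∂q_M = 32 - q_M = 0, giving q_M = 32.
Then q_E = (82 - 32)/2 = 25.
Total output Q = 57, so price P = 94 - 57 = 37.

37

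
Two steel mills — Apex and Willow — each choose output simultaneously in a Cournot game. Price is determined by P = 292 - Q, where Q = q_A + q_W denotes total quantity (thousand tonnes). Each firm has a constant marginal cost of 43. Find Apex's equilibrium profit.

Each firm earns π_i = (292 - Q)q_i - 43q_i.
First-order condition (treating rivals' output as given): 249 - 2q_i - q_j = 0.
By symmetry each firm produces the same amount; substituting q_j = q_i yields q_i = 249/3 = 83.
Price P = 292 - 166 = 126.
Apex's profit: (126 - 43)·83 = 6889.

6889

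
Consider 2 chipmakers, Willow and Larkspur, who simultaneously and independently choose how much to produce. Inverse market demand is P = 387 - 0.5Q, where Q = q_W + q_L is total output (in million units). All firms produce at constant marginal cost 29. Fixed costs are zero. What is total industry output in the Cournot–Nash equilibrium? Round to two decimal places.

477.33

Each firm earns π_i = (387 - 0.5Q)q_i - 29q_i.
First-order condition (treating rivals' output as given): 358 - q_i - (1/2)q_j = 0.
With identical firms every q_j equals q_i, so q_j = q_i and 358 = (3/2)q_i, giving q_i = 716/3.
Total output Q = 716/3 + 716/3 = 1432/3.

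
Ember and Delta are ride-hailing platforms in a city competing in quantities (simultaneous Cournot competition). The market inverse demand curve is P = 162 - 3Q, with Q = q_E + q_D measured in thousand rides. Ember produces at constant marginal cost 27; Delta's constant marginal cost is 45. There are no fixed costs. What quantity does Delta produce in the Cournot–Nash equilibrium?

Ember's profit: π_E = (162 - 3Q)q_E - (27q_E). Setting ∂π_E/∂q_E = 0: 135 - 6q_E - 3(q_D) = 0.
Delta's first-order condition: 117 - 6q_D - 3(q_E) = 0.
Rearranging gives the reaction functions q_E = (135 - 3q_D)/6 and q_D = (117 - 3q_E)/6.
Solving the pair: q_E = 17, q_D = 11.

11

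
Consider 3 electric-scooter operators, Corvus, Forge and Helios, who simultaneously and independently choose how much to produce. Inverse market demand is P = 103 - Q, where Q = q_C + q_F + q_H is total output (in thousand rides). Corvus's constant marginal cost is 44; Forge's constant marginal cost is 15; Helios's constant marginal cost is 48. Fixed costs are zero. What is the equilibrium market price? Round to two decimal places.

Corvus's profit: π_C = (103 - Q)q_C - (44q_C). Setting ∂π_C/∂q_C = 0: 59 - 2q_C - (q_F + q_H) = 0.
Forge's first-order condition: 88 - 2q_F - (q_C + q_H) = 0.
Helios's first-order condition: 55 - 2q_H - (q_C + q_F) = 0.
Summing all 3 equations gives 202 − 4Q = 0, hence Q = 101/2.
Back-substituting: q_C = (59 − 101/2) = 17/2, q_F = (88 − 101/2) = 75/2, q_H = (55 − 101/2) = 9/2.
Total output Q = 101/2, so price P = 103 - 101/2 = 105/2.

52.50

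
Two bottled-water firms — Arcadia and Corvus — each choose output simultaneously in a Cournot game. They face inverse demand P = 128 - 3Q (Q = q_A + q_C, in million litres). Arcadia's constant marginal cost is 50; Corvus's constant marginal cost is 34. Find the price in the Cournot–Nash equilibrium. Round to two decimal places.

70.67

Arcadia's profit: π_A = (128 - 3Q)q_A - (50q_A). Setting ∂π_A/∂q_A = 0: 78 - 6q_A - 3(q_C) = 0.
Corvus's profit: π_C = (128 - 3Q)q_C - (34q_C). Setting ∂π_C/∂q_C = 0: 94 - 6q_C - 3(q_A) = 0.
Rearranging gives the reaction functions q_A = (78 - 3q_C)/6 and q_C = (94 - 3q_A)/6.
Solving the pair: q_A = 62/9, q_C = 110/9.
Total output Q = 172/9, so price P = 128 - 3·(172/9) = 212/3.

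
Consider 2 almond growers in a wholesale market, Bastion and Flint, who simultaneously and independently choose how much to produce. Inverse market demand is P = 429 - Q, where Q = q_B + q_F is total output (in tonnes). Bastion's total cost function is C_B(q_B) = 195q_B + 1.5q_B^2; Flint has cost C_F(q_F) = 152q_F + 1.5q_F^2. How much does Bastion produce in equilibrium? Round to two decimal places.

37.21

Bastion's profit: π_B = (429 - Q)q_B - (195q_B + (3/2)q_B²). Setting ∂π_B/∂q_B = 0: 234 - 5q_B - (q_F) = 0.
Flint's first-order condition: 277 - 5q_F - (q_B) = 0.
So q_B = (234 - q_F)/5 and q_F = (277 - q_B)/5.
Solving the pair: q_B = 893/24, q_F = 1151/24.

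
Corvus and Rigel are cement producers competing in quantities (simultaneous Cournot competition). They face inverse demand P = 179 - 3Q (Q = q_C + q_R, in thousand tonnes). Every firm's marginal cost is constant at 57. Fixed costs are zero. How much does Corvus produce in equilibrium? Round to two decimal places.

Each firm earns π_i = (179 - 3Q)q_i - 57q_i.
Setting ∂π_i/∂q_i = 0 with rivals' quantities fixed: 122 - 6q_i - 3q_j = 0.
With identical firms every q_j equals q_i, so q_j = q_i and 122 = 9q_i, giving q_i = 122/9.

13.56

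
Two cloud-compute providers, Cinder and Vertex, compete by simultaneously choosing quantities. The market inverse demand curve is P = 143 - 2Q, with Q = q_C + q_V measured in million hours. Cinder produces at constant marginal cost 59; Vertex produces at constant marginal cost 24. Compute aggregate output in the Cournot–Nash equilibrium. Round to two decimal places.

Cinder's profit: π_C = (143 - 2Q)q_C - (59q_C). Setting ∂π_C/∂q_C = 0: 84 - 4q_C - 2(q_V) = 0.
Vertex's first-order condition: 119 - 4q_V - 2(q_C) = 0.
So q_C = (84 - 2q_V)/4 and q_V = (119 - 2q_C)/4.
Substituting one into the other gives q_C = 49/6 and q_V = 77/3.
Total output Q = 49/6 + 77/3 = 203/6.

33.83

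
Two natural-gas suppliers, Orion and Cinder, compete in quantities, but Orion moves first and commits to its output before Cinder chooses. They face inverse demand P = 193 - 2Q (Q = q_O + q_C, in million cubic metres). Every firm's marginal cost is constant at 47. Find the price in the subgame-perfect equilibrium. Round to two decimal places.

Solve by backward induction. Given q_O, the follower Cinder maximises π_C = (193 - 2q_O - 2q_C)q_C - 47q_C.
Setting the follower's marginal profit to zero, 146 - 2q_O - 4q_C = 0, i.e. q_C = (146 - 2q_O)/4.
Orion substitutes q_C(q_O) into its own profit: π_O = q_O(193 - 2q_O - (146 - 2q_O)/2) - 47q_O = (120 - q_O)q_O - 47q_O.
Maximising: ∂π_O/∂q_O = 73 - 2q_O = 0, giving q_O = 73/2.
Then q_C = (146 - 2·(73/2))/4 = 73/4.
Total output Q = 219/4, so price P = 193 - 2·(219/4) = 167/2.

83.50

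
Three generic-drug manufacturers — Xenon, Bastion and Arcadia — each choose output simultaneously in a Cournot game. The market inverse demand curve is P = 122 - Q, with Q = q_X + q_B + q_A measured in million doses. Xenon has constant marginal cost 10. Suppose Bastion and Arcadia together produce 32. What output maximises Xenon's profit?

With rivals' combined output fixed at 32, Xenon's profit is π_X = (122 - 32 - q_X)q_X - (10q_X) = (90 - q_X)q_X - (10q_X).
∂π_X/∂q_X = 80 - 2q_X = 0, so q_X = 40.

40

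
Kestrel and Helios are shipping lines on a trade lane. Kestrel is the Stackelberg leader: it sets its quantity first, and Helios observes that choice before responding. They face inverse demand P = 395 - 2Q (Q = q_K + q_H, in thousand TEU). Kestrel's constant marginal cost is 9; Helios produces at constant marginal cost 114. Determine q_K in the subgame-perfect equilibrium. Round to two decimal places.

Solve by backward induction. Given q_K, the follower Helios maximises π_H = (395 - 2q_K - 2q_H)q_H - 114q_H.
Setting the follower's marginal profit to zero, 281 - 2q_K - 4q_H = 0, i.e. q_H = (281 - 2q_K)/4.
Kestrel substitutes q_H(q_K) into its own profit: π_K = q_K(395 - 2q_K - (281 - 2q_K)/2) - 9q_K = (509/2 - q_K)q_K - 9q_K.
Maximising: ∂π_K/∂q_K = 491/2 - 2q_K = 0, giving q_K = 491/4.
Then q_H = (281 - 2·(491/4))/4 = 71/8.

122.75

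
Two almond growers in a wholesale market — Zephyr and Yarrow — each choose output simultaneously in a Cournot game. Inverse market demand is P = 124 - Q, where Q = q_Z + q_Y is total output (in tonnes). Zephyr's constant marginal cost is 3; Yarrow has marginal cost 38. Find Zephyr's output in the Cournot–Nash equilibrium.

52

Zephyr's profit: π_Z = (124 - Q)q_Z - (3q_Z). Setting ∂π_Z/∂q_Z = 0: 121 - 2q_Z - (q_Y) = 0.
Yarrow's first-order condition: 86 - 2q_Y - (q_Z) = 0.
Rearranging gives the reaction functions q_Z = (121 - q_Y)/2 and q_Y = (86 - q_Z)/2.
Substituting one into the other gives q_Z = 52 and q_Y = 17.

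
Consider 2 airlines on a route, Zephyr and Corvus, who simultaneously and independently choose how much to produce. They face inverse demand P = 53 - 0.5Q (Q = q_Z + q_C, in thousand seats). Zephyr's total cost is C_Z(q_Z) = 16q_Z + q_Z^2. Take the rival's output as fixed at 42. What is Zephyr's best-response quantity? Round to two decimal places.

5.33

With the rival's output fixed at 42, Zephyr's profit is π_Z = (53 - (1/2)·42 - (1/2)q_Z)q_Z - (16q_Z + q_Z²) = (32 - (1/2)q_Z)q_Z - (16q_Z + q_Z²).
∂π_Z/∂q_Z = 16 - 3q_Z = 0, so q_Z = 16/3.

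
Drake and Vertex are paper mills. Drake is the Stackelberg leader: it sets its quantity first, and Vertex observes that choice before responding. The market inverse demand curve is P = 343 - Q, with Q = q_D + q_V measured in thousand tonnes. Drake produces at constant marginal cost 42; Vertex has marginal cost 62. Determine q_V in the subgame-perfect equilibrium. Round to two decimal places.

60.25

Solve by backward induction. Given q_D, the follower Vertex maximises π_V = (343 - q_D - q_V)q_V - 62q_V.
Setting the follower's marginal profit to zero, 281 - q_D - 2q_V = 0, i.e. q_V = (281 - q_D)/2.
The leader anticipates this reaction. Substituting into P = 343 - Q gives P = 405/2 - (1/2)q_D, so π_D = (405/2 - (1/2)q_D)q_D - 42q_D.
Maximising: ∂π_D/∂q_D = 321/2 - q_D = 0, giving q_D = 321/2.
Then q_V = (281 - 321/2)/2 = 241/4.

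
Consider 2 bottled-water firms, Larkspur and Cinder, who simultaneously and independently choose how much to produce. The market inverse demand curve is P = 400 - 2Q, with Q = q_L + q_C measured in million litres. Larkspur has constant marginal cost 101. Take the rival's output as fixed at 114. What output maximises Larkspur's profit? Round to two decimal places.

17.75

With the rival's output fixed at 114, Larkspur's profit is π_L = (400 - 2·114 - 2q_L)q_L - (101q_L) = (172 - 2q_L)q_L - (101q_L).
∂π_L/∂q_L = 71 - 4q_L = 0, so q_L = 71/4.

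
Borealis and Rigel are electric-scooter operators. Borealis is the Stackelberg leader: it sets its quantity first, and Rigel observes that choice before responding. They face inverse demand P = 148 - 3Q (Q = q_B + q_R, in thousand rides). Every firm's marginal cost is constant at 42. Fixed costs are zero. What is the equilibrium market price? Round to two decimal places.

68.50

Solve by backward induction. Given q_B, the follower Rigel maximises π_R = (148 - 3q_B - 3q_R)q_R - 42q_R.
∂π_R/∂q_R = 106 - 3q_B - 6q_R = 0 gives the reaction function q_R = (106 - 3q_B)/6.
The leader anticipates this reaction. Substituting into P = 148 - 3Q gives P = 95 - (3/2)q_B, so π_B = (95 - (3/2)q_B)q_B - 42q_B.
The leader's first-order condition 53 - 3q_B = 0 yields q_B = 53/3.
Then q_R = (106 - 3·(53/3))/6 = 53/6.
Total output Q = 53/2, so price P = 148 - 3·(53/2) = 137/2.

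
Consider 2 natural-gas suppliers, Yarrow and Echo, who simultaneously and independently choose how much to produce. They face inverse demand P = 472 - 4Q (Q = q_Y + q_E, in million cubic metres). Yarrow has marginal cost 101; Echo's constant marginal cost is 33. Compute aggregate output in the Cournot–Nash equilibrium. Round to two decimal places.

Yarrow's profit: π_Y = (472 - 4Q)q_Y - (101q_Y). Setting ∂π_Y/∂q_Y = 0: 371 - 8q_Y - 4(q_E) = 0.
Echo's profit: π_E = (472 - 4Q)q_E - (33q_E). Setting ∂π_E/∂q_E = 0: 439 - 8q_E - 4(q_Y) = 0.
Rearranging gives the reaction functions q_Y = (371 - 4q_E)/8 and q_E = (439 - 4q_Y)/8.
Substituting one into the other gives q_Y = 101/4 and q_E = 169/4.
Total output Q = 101/4 + 169/4 = 135/2.

67.50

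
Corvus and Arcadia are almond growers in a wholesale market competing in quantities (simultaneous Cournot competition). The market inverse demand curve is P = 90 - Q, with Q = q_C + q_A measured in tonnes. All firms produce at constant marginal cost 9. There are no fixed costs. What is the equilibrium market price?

Each firm earns π_i = (90 - Q)q_i - 9q_i.
First-order condition (treating rivals' output as given): 81 - 2q_i - q_j = 0.
With identical firms every q_j equals q_i, so q_j = q_i and 81 = 3q_i, giving q_i = 27.
Total output Q = 54, so price P = 90 - 54 = 36.

36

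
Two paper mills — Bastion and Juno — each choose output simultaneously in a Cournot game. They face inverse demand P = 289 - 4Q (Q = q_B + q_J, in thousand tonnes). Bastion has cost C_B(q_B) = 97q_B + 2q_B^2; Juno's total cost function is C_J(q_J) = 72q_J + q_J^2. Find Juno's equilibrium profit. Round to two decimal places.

Bastion's profit: π_B = (289 - 4Q)q_B - (97q_B + 2q_B²). Setting ∂π_B/∂q_B = 0: 192 - 12q_B - 4(q_J) = 0.
Juno's profit: π_J = (289 - 4Q)q_J - (72q_J + q_J²). Setting ∂π_J/∂q_J = 0: 217 - 10q_J - 4(q_B) = 0.
Best responses: q_B = (192 - 4q_J)/12, q_J = (217 - 4q_B)/10.
Substituting one into the other gives q_B = 263/26 and q_J = 459/26.
Price P = 289 - 4·(361/13) = 177.9231.
Juno's profit: 177.9231·(459/26) - 72·(459/26) - (459/26)² = 1558.2914.

1558.29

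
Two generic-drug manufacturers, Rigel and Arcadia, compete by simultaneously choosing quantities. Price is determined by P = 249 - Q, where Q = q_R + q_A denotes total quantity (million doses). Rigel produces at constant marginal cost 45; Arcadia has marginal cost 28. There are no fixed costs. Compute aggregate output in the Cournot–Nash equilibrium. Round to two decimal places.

Rigel's profit: π_R = (249 - Q)q_R - (45q_R). Setting ∂π_R/∂q_R = 0: 204 - 2q_R - (q_A) = 0.
Arcadia's first-order condition: 221 - 2q_A - (q_R) = 0.
Rearranging gives the reaction functions q_R = (204 - q_A)/2 and q_A = (221 - q_R)/2.
Solving the pair: q_R = 187/3, q_A = 238/3.
Total output Q = 187/3 + 238/3 = 425/3.

141.67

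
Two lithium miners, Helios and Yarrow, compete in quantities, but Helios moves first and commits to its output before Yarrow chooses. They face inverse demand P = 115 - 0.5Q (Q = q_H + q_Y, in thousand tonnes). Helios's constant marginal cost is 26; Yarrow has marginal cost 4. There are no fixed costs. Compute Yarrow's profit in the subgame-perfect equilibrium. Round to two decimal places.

3003.13

The follower Yarrow best-responds to any q_H: π_Y = (115 - 0.5Q)q_Y - 4q_Y.
∂π_Y/∂q_Y = 111 - (1/2)q_H - q_Y = 0 gives the reaction function q_Y = (111 - (1/2)q_H).
The leader anticipates this reaction. Substituting into P = 115 - 0.5Q gives P = 119/2 - (1/4)q_H, so π_H = (119/2 - (1/4)q_H)q_H - 26q_H.
Maximising: ∂π_H/∂q_H = 67/2 - (1/2)q_H = 0, giving q_H = 67.
Then q_Y = (111 - (1/2)·67) = 155/2.
Price P = 115 - (1/2)·(289/2) = 171/4.
Yarrow's profit: (171/4 - 4)·(155/2) = 3003.1250.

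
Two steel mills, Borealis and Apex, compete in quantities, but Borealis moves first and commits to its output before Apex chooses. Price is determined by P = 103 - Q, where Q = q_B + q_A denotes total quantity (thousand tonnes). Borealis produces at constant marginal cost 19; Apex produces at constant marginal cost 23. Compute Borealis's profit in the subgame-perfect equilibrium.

968

The follower Apex best-responds to any q_B: π_A = (103 - Q)q_A - 23q_A.
∂π_A/∂q_A = 80 - q_B - 2q_A = 0 gives the reaction function q_A = (80 - q_B)/2.
Borealis substitutes q_A(q_B) into its own profit: π_B = q_B(103 - q_B - (80 - q_B)/2) - 19q_B = (63 - (1/2)q_B)q_B - 19q_B.
Leader FOC: 44 - q_B = 0, so q_B = 44.
Then q_A = (80 - 44)/2 = 18.
Price P = 103 - 62 = 41.
Borealis's profit: (41 - 19)·44 = 968.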